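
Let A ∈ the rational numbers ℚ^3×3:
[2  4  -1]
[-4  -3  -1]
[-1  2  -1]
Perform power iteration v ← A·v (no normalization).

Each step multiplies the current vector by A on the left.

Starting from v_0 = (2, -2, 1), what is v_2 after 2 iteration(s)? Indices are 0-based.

v_2 = (-15, 36, 6)

v_0 = (2, -2, 1).
v_1 = A·v_0 = (-5, -3, -7).
v_2 = A·v_1 = (-15, 36, 6).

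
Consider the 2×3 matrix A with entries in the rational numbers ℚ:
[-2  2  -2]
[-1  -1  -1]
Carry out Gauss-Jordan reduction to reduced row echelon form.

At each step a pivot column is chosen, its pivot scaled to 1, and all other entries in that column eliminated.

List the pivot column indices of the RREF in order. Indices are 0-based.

[1] R0 /= -2  ⇒  (1, -1, 1)
     R1 -= -1·R0  ⇒  (0, -2, 0)
[2] R1 /= -2  ⇒  (0, 1, 0)
     R0 -= -1·R1  ⇒  (1, 0, 1)

pivot columns: 0, 1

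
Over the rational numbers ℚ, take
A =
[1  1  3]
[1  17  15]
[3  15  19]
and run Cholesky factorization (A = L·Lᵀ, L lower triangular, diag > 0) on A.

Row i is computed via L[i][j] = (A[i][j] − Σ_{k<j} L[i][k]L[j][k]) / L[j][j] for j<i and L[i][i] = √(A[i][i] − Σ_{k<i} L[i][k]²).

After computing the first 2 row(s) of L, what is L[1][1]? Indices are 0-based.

Step 1: L[0][0] = √(1) = 1.
  L[1][0] = (1) / L[0][0] = 1.
Step 2: L[1][1] = √(16) = 4.

L[1][1] = 4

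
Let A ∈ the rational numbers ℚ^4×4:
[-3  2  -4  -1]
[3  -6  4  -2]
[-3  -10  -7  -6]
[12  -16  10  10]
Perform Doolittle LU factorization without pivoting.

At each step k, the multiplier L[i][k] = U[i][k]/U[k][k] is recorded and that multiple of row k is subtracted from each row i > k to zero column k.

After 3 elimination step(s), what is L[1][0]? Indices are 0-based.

L[1][0] = -1

[col 0] pivot -3
  R1 -= -1*R0 → (0, -4, 0, -3)  (L[1][0] := -1)
  R2 -= 1*R0 → (0, -12, -3, -5)  (L[2][0] := 1)
  R3 -= -4*R0 → (0, -8, -6, 6)  (L[3][0] := -4)
[col 1] pivot -4
  R2 -= 3*R1 → (0, 0, -3, 4)  (L[2][1] := 3)
  R3 -= 2*R1 → (0, 0, -6, 12)  (L[3][1] := 2)
[col 2] pivot -3
  R3 -= 2*R2 → (0, 0, 0, 4)  (L[3][2] := 2)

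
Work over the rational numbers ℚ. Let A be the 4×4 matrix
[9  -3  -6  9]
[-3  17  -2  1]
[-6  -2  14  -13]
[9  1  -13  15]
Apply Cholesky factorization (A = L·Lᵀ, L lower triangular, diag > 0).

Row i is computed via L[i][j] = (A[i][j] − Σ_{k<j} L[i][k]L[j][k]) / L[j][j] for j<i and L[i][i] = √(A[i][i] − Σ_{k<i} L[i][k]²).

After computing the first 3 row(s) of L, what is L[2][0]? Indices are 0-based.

Step 1: L[0][0] = √(9) = 3.
  L[1][0] = (-3) / L[0][0] = -1.
Step 2: L[1][1] = √(16) = 4.
  L[2][0] = (-6) / L[0][0] = -2.
  L[2][1] = (-4) / L[1][1] = -1.
Step 3: L[2][2] = √(9) = 3.

L[2][0] = -2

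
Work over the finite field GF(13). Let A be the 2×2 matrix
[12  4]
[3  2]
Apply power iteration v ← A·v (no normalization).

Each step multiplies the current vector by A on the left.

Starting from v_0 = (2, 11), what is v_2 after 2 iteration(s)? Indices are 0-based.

v_2 = (5, 0)

v_0 = (2, 11).
v_1 = A·v_0 = (3, 2).
v_2 = A·v_1 = (5, 0).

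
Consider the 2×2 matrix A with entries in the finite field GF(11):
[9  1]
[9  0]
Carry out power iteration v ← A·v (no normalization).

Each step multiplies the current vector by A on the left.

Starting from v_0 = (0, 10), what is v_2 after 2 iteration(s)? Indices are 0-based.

v_0 = (0, 10).
v_1 = A·v_0 = (10, 0).
v_2 = A·v_1 = (2, 2).

v_2 = (2, 2)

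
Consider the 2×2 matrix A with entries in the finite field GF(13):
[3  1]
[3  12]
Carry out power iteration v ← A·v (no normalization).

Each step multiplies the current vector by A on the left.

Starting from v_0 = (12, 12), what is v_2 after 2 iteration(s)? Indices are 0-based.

v_2 = (12, 3)

v_0 = (12, 12).
v_1 = A·v_0 = (9, 11).
v_2 = A·v_1 = (12, 3).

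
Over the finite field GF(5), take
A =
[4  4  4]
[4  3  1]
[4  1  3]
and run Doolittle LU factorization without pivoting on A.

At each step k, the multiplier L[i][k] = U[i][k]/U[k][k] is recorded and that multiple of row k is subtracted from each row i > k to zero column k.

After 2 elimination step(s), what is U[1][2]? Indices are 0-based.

U[1][2] = 2

Step 1: pivot at (0,0) is 4.
  row1 ← row1 − (1)·row0  ⇒  L[1][0]=1, U row1=(0, 4, 2)
  row2 ← row2 − (1)·row0  ⇒  L[2][0]=1, U row2=(0, 2, 4)
Step 2: pivot at (1,1) is 4.
  row2 ← row2 − (3)·row1  ⇒  L[2][1]=3, U row2=(0, 0, 3)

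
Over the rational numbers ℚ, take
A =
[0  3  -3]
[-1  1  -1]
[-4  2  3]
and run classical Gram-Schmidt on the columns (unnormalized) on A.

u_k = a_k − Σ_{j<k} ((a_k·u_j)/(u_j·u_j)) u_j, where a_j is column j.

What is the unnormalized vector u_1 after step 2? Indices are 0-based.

u_1 = (3, 8/17, -2/17)

Step 1: u_0 = a_0 = (0, -1, -4).
Step 2: u_1 = a_1 − (-9/17)·u_0 = (3, 8/17, -2/17).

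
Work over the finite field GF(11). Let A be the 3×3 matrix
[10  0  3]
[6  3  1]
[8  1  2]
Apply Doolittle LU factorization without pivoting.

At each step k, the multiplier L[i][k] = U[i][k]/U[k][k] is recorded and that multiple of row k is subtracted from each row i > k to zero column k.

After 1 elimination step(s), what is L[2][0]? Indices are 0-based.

k=0: U[0][0]=10
  eliminate (1,0): mult=5, new row 1: (0, 3, 8); set L[1][0]=5
  eliminate (2,0): mult=3, new row 2: (0, 1, 4); set L[2][0]=3

L[2][0] = 3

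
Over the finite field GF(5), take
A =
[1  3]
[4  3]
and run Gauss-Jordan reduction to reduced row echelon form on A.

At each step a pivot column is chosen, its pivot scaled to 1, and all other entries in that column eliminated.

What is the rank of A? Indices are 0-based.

[1] R0 /= 1  ⇒  (1, 3)
     R1 -= 4·R0  ⇒  (0, 1)
[2] R1 /= 1  ⇒  (0, 1)
     R0 -= 3·R1  ⇒  (1, 0)

rank = 2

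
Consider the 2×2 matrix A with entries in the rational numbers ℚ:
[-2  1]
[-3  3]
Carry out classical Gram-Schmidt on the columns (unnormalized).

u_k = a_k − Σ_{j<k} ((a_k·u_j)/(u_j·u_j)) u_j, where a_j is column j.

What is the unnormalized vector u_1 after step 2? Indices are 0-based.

Step 1: u_0 = a_0 = (-2, -3).
Step 2: u_1 = a_1 − (-11/13)·u_0 = (-9/13, 6/13).

u_1 = (-9/13, 6/13)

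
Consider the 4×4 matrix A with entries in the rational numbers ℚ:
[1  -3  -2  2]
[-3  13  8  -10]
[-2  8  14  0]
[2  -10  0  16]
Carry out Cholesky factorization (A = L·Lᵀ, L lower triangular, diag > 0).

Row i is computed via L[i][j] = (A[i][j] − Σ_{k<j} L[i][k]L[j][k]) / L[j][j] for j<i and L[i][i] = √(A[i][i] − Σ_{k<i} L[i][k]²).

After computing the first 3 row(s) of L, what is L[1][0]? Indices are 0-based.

L[1][0] = -3

Step 1: L[0][0] = √(1) = 1.
  L[1][0] = (-3) / L[0][0] = -3.
Step 2: L[1][1] = √(4) = 2.
  L[2][0] = (-2) / L[0][0] = -2.
  L[2][1] = (2) / L[1][1] = 1.
Step 3: L[2][2] = √(9) = 3.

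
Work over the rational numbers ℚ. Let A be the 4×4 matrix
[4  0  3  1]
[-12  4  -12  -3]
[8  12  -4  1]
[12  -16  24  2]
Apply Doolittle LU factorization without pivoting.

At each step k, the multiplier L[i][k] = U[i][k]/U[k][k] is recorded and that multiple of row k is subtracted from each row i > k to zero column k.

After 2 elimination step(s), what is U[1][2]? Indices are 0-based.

U[1][2] = -3

Step 1: pivot at (0,0) is 4.
  row1 ← row1 − (-3)·row0  ⇒  L[1][0]=-3, U row1=(0, 4, -3, 0)
  row2 ← row2 − (2)·row0  ⇒  L[2][0]=2, U row2=(0, 12, -10, -1)
  row3 ← row3 − (3)·row0  ⇒  L[3][0]=3, U row3=(0, -16, 15, -1)
Step 2: pivot at (1,1) is 4.
  row2 ← row2 − (3)·row1  ⇒  L[2][1]=3, U row2=(0, 0, -1, -1)
  row3 ← row3 − (-4)·row1  ⇒  L[3][1]=-4, U row3=(0, 0, 3, -1)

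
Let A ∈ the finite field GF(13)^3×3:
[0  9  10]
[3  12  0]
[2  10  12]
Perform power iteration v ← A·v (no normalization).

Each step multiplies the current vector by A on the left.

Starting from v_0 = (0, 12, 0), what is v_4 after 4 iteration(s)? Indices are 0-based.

v_4 = (6, 4, 7)

v_0 = (0, 12, 0).
v_1 = A·v_0 = (4, 1, 3).
v_2 = A·v_1 = (0, 11, 2).
v_3 = A·v_2 = (2, 2, 4).
v_4 = A·v_3 = (6, 4, 7).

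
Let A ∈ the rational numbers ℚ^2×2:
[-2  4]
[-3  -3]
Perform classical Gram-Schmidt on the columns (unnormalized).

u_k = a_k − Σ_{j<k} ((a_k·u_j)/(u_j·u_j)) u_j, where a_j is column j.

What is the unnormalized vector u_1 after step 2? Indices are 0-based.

u_1 = (54/13, -36/13)

Step 1: u_0 = a_0 = (-2, -3).
Step 2: u_1 = a_1 − (1/13)·u_0 = (54/13, -36/13).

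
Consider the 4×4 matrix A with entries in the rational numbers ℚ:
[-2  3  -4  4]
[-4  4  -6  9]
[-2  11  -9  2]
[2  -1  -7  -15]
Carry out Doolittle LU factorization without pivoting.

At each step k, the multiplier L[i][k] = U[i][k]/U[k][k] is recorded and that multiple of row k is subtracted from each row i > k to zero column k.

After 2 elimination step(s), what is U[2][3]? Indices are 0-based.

U[2][3] = 2

Step 1: pivot at (0,0) is -2.
  row1 ← row1 − (2)·row0  ⇒  L[1][0]=2, U row1=(0, -2, 2, 1)
  row2 ← row2 − (1)·row0  ⇒  L[2][0]=1, U row2=(0, 8, -5, -2)
  row3 ← row3 − (-1)·row0  ⇒  L[3][0]=-1, U row3=(0, 2, -11, -11)
Step 2: pivot at (1,1) is -2.
  row2 ← row2 − (-4)·row1  ⇒  L[2][1]=-4, U row2=(0, 0, 3, 2)
  row3 ← row3 − (-1)·row1  ⇒  L[3][1]=-1, U row3=(0, 0, -9, -10)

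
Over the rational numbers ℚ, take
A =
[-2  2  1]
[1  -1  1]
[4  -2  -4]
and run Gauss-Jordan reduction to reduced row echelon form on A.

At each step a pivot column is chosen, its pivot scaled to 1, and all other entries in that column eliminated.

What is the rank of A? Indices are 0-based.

pivot(0,0)=-2: scale R0 → (1, -1, -1/2)
  clear (1,0): R1 −= (1)R0 → (0, 0, 3/2)
  clear (2,0): R2 −= (4)R0 → (0, 2, -2)
pivot(1,1): swap R1↔R2
pivot(1,1)=2: scale R1 → (0, 1, -1)
  clear (0,1): R0 −= (-1)R1 → (1, 0, -3/2)
pivot(2,2)=3/2: scale R2 → (0, 0, 1)
  clear (0,2): R0 −= (-3/2)R2 → (1, 0, 0)
  clear (1,2): R1 −= (-1)R2 → (0, 1, 0)

rank = 3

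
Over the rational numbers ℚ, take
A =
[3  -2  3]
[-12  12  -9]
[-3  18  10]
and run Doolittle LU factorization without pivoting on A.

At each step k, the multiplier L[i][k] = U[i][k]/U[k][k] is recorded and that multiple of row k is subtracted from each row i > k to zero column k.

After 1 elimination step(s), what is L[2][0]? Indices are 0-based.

L[2][0] = -1

k=0: U[0][0]=3
  eliminate (1,0): mult=-4, new row 1: (0, 4, 3); set L[1][0]=-4
  eliminate (2,0): mult=-1, new row 2: (0, 16, 13); set L[2][0]=-1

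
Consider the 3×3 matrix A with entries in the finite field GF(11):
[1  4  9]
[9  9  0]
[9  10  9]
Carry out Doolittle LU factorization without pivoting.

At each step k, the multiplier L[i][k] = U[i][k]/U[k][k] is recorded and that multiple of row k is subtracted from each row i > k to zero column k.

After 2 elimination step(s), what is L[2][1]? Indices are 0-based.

k=0: U[0][0]=1
  eliminate (1,0): mult=9, new row 1: (0, 6, 7); set L[1][0]=9
  eliminate (2,0): mult=9, new row 2: (0, 7, 5); set L[2][0]=9
k=1: U[1][1]=6
  eliminate (2,1): mult=3, new row 2: (0, 0, 6); set L[2][1]=3

L[2][1] = 3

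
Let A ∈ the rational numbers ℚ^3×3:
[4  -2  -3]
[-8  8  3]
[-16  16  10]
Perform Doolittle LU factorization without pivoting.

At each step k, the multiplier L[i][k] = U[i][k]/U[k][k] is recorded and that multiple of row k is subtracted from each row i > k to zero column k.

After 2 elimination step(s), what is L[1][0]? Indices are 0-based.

L[1][0] = -2

[col 0] pivot 4
  R1 -= -2*R0 → (0, 4, -3)  (L[1][0] := -2)
  R2 -= -4*R0 → (0, 8, -2)  (L[2][0] := -4)
[col 1] pivot 4
  R2 -= 2*R1 → (0, 0, 4)  (L[2][1] := 2)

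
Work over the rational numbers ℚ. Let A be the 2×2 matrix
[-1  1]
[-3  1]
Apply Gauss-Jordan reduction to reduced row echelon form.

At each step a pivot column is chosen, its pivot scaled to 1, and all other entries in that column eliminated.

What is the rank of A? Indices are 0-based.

rank = 2

pivot(0,0)=-1: scale R0 → (1, -1)
  clear (1,0): R1 −= (-3)R0 → (0, -2)
pivot(1,1)=-2: scale R1 → (0, 1)
  clear (0,1): R0 −= (-1)R1 → (1, 0)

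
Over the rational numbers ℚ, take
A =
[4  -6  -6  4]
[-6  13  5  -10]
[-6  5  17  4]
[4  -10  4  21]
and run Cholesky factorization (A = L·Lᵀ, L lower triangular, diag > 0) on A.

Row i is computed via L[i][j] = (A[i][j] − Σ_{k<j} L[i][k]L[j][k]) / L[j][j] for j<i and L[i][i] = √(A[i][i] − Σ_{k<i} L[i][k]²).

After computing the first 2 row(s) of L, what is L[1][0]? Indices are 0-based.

L[1][0] = -3

Step 1: L[0][0] = √(4) = 2.
  L[1][0] = (-6) / L[0][0] = -3.
Step 2: L[1][1] = √(4) = 2.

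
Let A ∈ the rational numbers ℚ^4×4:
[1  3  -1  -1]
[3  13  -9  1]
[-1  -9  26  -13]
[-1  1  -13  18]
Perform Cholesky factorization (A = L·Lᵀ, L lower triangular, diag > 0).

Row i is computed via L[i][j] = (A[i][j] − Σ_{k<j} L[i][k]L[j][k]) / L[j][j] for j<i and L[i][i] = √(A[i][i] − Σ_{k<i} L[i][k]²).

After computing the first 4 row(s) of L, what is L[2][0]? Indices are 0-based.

L[2][0] = -1

Step 1: L[0][0] = √(1) = 1.
  L[1][0] = (3) / L[0][0] = 3.
Step 2: L[1][1] = √(4) = 2.
  L[2][0] = (-1) / L[0][0] = -1.
  L[2][1] = (-6) / L[1][1] = -3.
Step 3: L[2][2] = √(16) = 4.
  L[3][0] = (-1) / L[0][0] = -1.
  L[3][1] = (4) / L[1][1] = 2.
  L[3][2] = (-8) / L[2][2] = -2.
Step 4: L[3][3] = √(9) = 3.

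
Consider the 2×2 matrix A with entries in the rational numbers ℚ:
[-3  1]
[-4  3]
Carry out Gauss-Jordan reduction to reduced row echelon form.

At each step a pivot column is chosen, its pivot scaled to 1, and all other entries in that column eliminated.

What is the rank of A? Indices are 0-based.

rank = 2

pivot(0,0)=-3: scale R0 → (1, -1/3)
  clear (1,0): R1 −= (-4)R0 → (0, 5/3)
pivot(1,1)=5/3: scale R1 → (0, 1)
  clear (0,1): R0 −= (-1/3)R1 → (1, 0)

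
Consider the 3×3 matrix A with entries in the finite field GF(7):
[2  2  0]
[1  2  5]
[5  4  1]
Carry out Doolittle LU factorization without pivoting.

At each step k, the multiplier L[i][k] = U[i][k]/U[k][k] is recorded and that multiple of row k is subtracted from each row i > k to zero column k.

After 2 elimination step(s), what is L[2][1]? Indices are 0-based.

[col 0] pivot 2
  R1 -= 4*R0 → (0, 1, 5)  (L[1][0] := 4)
  R2 -= 6*R0 → (0, 6, 1)  (L[2][0] := 6)
[col 1] pivot 1
  R2 -= 6*R1 → (0, 0, 6)  (L[2][1] := 6)

L[2][1] = 6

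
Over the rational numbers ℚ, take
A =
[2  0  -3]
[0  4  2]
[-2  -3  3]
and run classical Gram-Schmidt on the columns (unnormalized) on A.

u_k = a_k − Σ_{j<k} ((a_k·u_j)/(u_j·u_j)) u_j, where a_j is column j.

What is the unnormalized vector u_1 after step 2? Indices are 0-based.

Step 1: u_0 = a_0 = (2, 0, -2).
Step 2: u_1 = a_1 − (3/4)·u_0 = (-3/2, 4, -3/2).

u_1 = (-3/2, 4, -3/2)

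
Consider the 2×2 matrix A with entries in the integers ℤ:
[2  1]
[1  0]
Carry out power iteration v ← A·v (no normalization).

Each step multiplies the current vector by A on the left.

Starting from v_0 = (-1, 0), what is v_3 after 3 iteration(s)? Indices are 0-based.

v_3 = (-12, -5)

v_0 = (-1, 0).
v_1 = A·v_0 = (-2, -1).
v_2 = A·v_1 = (-5, -2).
v_3 = A·v_2 = (-12, -5).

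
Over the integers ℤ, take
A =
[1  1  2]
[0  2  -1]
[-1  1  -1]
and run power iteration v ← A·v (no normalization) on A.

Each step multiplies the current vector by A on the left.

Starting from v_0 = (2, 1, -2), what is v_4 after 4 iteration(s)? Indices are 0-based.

v_4 = (26, 22, -8)

v_0 = (2, 1, -2).
v_1 = A·v_0 = (-1, 4, 1).
v_2 = A·v_1 = (5, 7, 4).
v_3 = A·v_2 = (20, 10, -2).
v_4 = A·v_3 = (26, 22, -8).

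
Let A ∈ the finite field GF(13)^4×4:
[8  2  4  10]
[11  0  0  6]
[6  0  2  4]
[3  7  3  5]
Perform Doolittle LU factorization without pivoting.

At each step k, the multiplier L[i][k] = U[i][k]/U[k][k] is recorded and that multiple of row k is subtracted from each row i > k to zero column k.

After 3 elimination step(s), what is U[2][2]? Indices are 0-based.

k=0: U[0][0]=8
  eliminate (1,0): mult=3, new row 1: (0, 7, 1, 2); set L[1][0]=3
  eliminate (2,0): mult=4, new row 2: (0, 5, 12, 3); set L[2][0]=4
  eliminate (3,0): mult=2, new row 3: (0, 3, 8, 11); set L[3][0]=2
k=1: U[1][1]=7
  eliminate (2,1): mult=10, new row 2: (0, 0, 2, 9); set L[2][1]=10
  eliminate (3,1): mult=6, new row 3: (0, 0, 2, 12); set L[3][1]=6
k=2: U[2][2]=2
  eliminate (3,2): mult=1, new row 3: (0, 0, 0, 3); set L[3][2]=1

U[2][2] = 2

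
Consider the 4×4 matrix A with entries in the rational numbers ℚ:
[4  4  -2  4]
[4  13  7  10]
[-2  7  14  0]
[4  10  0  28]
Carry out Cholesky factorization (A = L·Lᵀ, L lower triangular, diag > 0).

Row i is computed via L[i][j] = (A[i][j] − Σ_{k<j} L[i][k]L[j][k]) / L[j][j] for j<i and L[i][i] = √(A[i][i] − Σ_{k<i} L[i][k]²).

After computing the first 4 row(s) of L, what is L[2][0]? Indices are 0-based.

L[2][0] = -1

Step 1: L[0][0] = √(4) = 2.
  L[1][0] = (4) / L[0][0] = 2.
Step 2: L[1][1] = √(9) = 3.
  L[2][0] = (-2) / L[0][0] = -1.
  L[2][1] = (9) / L[1][1] = 3.
Step 3: L[2][2] = √(4) = 2.
  L[3][0] = (4) / L[0][0] = 2.
  L[3][1] = (6) / L[1][1] = 2.
  L[3][2] = (-4) / L[2][2] = -2.
Step 4: L[3][3] = √(16) = 4.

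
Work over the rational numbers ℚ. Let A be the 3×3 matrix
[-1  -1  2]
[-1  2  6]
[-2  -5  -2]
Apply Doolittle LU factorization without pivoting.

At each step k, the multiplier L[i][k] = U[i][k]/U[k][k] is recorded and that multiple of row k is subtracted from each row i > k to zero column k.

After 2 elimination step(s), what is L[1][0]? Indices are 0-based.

Step 1: pivot at (0,0) is -1.
  row1 ← row1 − (1)·row0  ⇒  L[1][0]=1, U row1=(0, 3, 4)
  row2 ← row2 − (2)·row0  ⇒  L[2][0]=2, U row2=(0, -3, -6)
Step 2: pivot at (1,1) is 3.
  row2 ← row2 − (-1)·row1  ⇒  L[2][1]=-1, U row2=(0, 0, -2)

L[1][0] = 1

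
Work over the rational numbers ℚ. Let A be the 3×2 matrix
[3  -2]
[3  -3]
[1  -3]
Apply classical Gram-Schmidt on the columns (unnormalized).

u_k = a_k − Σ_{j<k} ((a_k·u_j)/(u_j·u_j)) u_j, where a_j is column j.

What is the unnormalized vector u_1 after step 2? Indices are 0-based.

Step 1: u_0 = a_0 = (3, 3, 1).
Step 2: u_1 = a_1 − (-18/19)·u_0 = (16/19, -3/19, -39/19).

u_1 = (16/19, -3/19, -39/19)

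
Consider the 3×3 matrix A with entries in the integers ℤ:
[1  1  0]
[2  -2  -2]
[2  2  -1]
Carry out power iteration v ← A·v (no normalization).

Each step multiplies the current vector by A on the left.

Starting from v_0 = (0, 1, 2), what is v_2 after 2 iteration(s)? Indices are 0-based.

v_0 = (0, 1, 2).
v_1 = A·v_0 = (1, -6, 0).
v_2 = A·v_1 = (-5, 14, -10).

v_2 = (-5, 14, -10)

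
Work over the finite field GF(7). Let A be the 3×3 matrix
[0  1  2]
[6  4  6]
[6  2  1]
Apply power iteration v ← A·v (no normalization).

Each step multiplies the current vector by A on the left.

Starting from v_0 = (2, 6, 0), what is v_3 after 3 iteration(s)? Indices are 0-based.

v_0 = (2, 6, 0).
v_1 = A·v_0 = (6, 1, 3).
v_2 = A·v_1 = (0, 2, 6).
v_3 = A·v_2 = (0, 2, 3).

v_3 = (0, 2, 3)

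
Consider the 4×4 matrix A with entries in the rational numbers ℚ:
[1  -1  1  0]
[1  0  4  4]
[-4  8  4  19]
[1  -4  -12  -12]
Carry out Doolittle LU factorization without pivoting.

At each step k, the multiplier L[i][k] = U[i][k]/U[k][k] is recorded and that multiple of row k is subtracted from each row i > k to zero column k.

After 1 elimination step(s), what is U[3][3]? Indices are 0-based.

U[3][3] = -12

k=0: U[0][0]=1
  eliminate (1,0): mult=1, new row 1: (0, 1, 3, 4); set L[1][0]=1
  eliminate (2,0): mult=-4, new row 2: (0, 4, 8, 19); set L[2][0]=-4
  eliminate (3,0): mult=1, new row 3: (0, -3, -13, -12); set L[3][0]=1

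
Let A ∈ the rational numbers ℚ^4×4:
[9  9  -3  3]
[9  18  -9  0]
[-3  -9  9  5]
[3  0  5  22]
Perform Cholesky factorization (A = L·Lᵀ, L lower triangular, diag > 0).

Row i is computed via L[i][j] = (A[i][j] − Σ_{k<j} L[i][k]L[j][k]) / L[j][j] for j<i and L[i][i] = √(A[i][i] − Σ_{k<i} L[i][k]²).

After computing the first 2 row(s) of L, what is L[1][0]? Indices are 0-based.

Step 1: L[0][0] = √(9) = 3.
  L[1][0] = (9) / L[0][0] = 3.
Step 2: L[1][1] = √(9) = 3.

L[1][0] = 3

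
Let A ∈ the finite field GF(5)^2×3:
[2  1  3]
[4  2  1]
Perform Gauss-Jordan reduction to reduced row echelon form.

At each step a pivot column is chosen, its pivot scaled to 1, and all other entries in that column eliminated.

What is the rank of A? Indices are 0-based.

rank = 1

step 1: normalize row 0 (÷2) = (1, 3, 4)
  row 1: subtract 4×row0 = (0, 0, 0)
skip col 1 (zero from row 1)
skip col 2 (zero from row 1)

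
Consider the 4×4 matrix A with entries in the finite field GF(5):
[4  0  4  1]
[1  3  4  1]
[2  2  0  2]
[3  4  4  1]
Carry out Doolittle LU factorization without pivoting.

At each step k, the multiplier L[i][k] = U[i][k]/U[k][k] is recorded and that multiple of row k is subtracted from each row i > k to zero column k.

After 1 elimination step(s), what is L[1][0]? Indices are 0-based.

[col 0] pivot 4
  R1 -= 4*R0 → (0, 3, 3, 2)  (L[1][0] := 4)
  R2 -= 3*R0 → (0, 2, 3, 4)  (L[2][0] := 3)
  R3 -= 2*R0 → (0, 4, 1, 4)  (L[3][0] := 2)

L[1][0] = 4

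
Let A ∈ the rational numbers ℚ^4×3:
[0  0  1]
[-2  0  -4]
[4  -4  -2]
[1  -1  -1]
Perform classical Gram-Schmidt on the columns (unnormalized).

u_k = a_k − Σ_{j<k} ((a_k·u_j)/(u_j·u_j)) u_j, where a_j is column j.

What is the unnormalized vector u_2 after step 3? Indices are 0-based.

u_2 = (1, 0, 2/17, -8/17)

Step 1: u_0 = a_0 = (0, -2, 4, 1).
Step 2: u_1 = a_1 − (-17/21)·u_0 = (0, -34/21, -16/21, -4/21).
Step 3: u_2 = a_2 − (-1/21)·u_0 − (43/17)·u_1 = (1, 0, 2/17, -8/17).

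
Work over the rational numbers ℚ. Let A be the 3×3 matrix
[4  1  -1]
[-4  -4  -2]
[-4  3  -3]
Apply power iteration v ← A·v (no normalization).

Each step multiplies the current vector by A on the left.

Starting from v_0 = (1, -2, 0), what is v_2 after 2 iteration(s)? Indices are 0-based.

v_0 = (1, -2, 0).
v_1 = A·v_0 = (2, 4, -10).
v_2 = A·v_1 = (22, -4, 34).

v_2 = (22, -4, 34)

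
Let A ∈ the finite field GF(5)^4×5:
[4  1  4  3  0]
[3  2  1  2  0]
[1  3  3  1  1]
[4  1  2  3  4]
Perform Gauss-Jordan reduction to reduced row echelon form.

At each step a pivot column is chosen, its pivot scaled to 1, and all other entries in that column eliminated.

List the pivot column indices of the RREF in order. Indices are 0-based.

[1] R0 /= 4  ⇒  (1, 4, 1, 2, 0)
     R1 -= 3·R0  ⇒  (0, 0, 3, 1, 0)
     R2 -= 1·R0  ⇒  (0, 4, 2, 4, 1)
     R3 -= 4·R0  ⇒  (0, 0, 3, 0, 4)
[2] R1 <-> R2
[2] R1 /= 4  ⇒  (0, 1, 3, 1, 4)
     R0 -= 4·R1  ⇒  (1, 0, 4, 3, 4)
[3] R2 /= 3  ⇒  (0, 0, 1, 2, 0)
     R0 -= 4·R2  ⇒  (1, 0, 0, 0, 4)
     R1 -= 3·R2  ⇒  (0, 1, 0, 0, 4)
     R3 -= 3·R2  ⇒  (0, 0, 0, 4, 4)
[4] R3 /= 4  ⇒  (0, 0, 0, 1, 1)
     R2 -= 2·R3  ⇒  (0, 0, 1, 0, 3)

pivot columns: 0, 1, 2, 3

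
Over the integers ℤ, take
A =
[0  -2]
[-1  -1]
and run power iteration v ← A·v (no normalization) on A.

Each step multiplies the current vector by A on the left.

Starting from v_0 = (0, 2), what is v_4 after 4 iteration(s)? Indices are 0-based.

v_4 = (20, 22)

v_0 = (0, 2).
v_1 = A·v_0 = (-4, -2).
v_2 = A·v_1 = (4, 6).
v_3 = A·v_2 = (-12, -10).
v_4 = A·v_3 = (20, 22).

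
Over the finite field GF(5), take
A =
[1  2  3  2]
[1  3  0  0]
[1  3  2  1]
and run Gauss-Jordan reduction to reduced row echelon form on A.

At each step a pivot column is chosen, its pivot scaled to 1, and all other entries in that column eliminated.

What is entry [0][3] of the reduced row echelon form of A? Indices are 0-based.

step 1: normalize row 0 (÷1) = (1, 2, 3, 2)
  row 1: subtract 1×row0 = (0, 1, 2, 3)
  row 2: subtract 1×row0 = (0, 1, 4, 4)
step 2: normalize row 1 (÷1) = (0, 1, 2, 3)
  row 0: subtract 2×row1 = (1, 0, 4, 1)
  row 2: subtract 1×row1 = (0, 0, 2, 1)
step 3: normalize row 2 (÷2) = (0, 0, 1, 3)
  row 0: subtract 4×row2 = (1, 0, 0, 4)
  row 1: subtract 2×row2 = (0, 1, 0, 2)

M[0][3] = 4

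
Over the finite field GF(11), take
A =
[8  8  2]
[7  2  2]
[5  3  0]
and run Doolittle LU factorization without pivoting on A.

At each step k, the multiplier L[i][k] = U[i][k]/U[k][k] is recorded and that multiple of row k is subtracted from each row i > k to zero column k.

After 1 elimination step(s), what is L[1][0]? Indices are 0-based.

k=0: U[0][0]=8
  eliminate (1,0): mult=5, new row 1: (0, 6, 3); set L[1][0]=5
  eliminate (2,0): mult=2, new row 2: (0, 9, 7); set L[2][0]=2

L[1][0] = 5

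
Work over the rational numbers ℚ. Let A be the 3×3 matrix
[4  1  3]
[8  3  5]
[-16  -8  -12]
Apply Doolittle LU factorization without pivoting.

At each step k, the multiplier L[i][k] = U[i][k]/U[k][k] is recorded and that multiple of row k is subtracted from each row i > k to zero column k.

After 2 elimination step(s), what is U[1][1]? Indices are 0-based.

U[1][1] = 1

[col 0] pivot 4
  R1 -= 2*R0 → (0, 1, -1)  (L[1][0] := 2)
  R2 -= -4*R0 → (0, -4, 0)  (L[2][0] := -4)
[col 1] pivot 1
  R2 -= -4*R1 → (0, 0, -4)  (L[2][1] := -4)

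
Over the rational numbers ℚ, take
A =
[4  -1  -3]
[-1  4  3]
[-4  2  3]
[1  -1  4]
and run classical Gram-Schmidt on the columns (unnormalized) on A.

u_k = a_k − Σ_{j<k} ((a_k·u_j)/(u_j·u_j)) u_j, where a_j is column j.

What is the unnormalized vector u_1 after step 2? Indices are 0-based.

u_1 = (1, 7/2, 0, -1/2)

Step 1: u_0 = a_0 = (4, -1, -4, 1).
Step 2: u_1 = a_1 − (-1/2)·u_0 = (1, 7/2, 0, -1/2).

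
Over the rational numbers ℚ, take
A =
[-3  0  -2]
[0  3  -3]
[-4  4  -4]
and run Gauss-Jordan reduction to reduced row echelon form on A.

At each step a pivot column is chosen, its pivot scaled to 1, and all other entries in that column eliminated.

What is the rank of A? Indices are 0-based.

pivot(0,0)=-3: scale R0 → (1, 0, 2/3)
  clear (2,0): R2 −= (-4)R0 → (0, 4, -4/3)
pivot(1,1)=3: scale R1 → (0, 1, -1)
  clear (2,1): R2 −= (4)R1 → (0, 0, 8/3)
pivot(2,2)=8/3: scale R2 → (0, 0, 1)
  clear (0,2): R0 −= (2/3)R2 → (1, 0, 0)
  clear (1,2): R1 −= (-1)R2 → (0, 1, 0)

rank = 3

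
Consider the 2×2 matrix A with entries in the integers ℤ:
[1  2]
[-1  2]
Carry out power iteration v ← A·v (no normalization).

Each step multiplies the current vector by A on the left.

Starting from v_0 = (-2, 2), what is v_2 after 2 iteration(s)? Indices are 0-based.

v_0 = (-2, 2).
v_1 = A·v_0 = (2, 6).
v_2 = A·v_1 = (14, 10).

v_2 = (14, 10)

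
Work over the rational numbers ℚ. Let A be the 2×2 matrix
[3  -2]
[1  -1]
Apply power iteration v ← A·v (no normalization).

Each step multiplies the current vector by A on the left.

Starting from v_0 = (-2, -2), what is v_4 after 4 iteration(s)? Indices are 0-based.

v_4 = (-34, -10)

v_0 = (-2, -2).
v_1 = A·v_0 = (-2, 0).
v_2 = A·v_1 = (-6, -2).
v_3 = A·v_2 = (-14, -4).
v_4 = A·v_3 = (-34, -10).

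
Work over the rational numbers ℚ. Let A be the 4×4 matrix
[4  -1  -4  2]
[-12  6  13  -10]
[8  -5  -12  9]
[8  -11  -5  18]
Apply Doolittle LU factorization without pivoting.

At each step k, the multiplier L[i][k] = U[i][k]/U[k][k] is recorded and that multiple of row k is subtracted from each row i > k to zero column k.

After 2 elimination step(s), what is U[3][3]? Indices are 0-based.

U[3][3] = 2

Step 1: pivot at (0,0) is 4.
  row1 ← row1 − (-3)·row0  ⇒  L[1][0]=-3, U row1=(0, 3, 1, -4)
  row2 ← row2 − (2)·row0  ⇒  L[2][0]=2, U row2=(0, -3, -4, 5)
  row3 ← row3 − (2)·row0  ⇒  L[3][0]=2, U row3=(0, -9, 3, 14)
Step 2: pivot at (1,1) is 3.
  row2 ← row2 − (-1)·row1  ⇒  L[2][1]=-1, U row2=(0, 0, -3, 1)
  row3 ← row3 − (-3)·row1  ⇒  L[3][1]=-3, U row3=(0, 0, 6, 2)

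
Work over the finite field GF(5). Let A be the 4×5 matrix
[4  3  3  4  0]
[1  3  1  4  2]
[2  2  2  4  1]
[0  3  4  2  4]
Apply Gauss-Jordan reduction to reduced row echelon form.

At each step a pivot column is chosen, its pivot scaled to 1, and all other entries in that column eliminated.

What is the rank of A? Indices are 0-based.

[1] R0 /= 4  ⇒  (1, 2, 2, 1, 0)
     R1 -= 1·R0  ⇒  (0, 1, 4, 3, 2)
     R2 -= 2·R0  ⇒  (0, 3, 3, 2, 1)
[2] R1 /= 1  ⇒  (0, 1, 4, 3, 2)
     R0 -= 2·R1  ⇒  (1, 0, 4, 0, 1)
     R2 -= 3·R1  ⇒  (0, 0, 1, 3, 0)
     R3 -= 3·R1  ⇒  (0, 0, 2, 3, 3)
[3] R2 /= 1  ⇒  (0, 0, 1, 3, 0)
     R0 -= 4·R2  ⇒  (1, 0, 0, 3, 1)
     R1 -= 4·R2  ⇒  (0, 1, 0, 1, 2)
     R3 -= 2·R2  ⇒  (0, 0, 0, 2, 3)
[4] R3 /= 2  ⇒  (0, 0, 0, 1, 4)
     R0 -= 3·R3  ⇒  (1, 0, 0, 0, 4)
     R1 -= 1·R3  ⇒  (0, 1, 0, 0, 3)
     R2 -= 3·R3  ⇒  (0, 0, 1, 0, 3)

rank = 4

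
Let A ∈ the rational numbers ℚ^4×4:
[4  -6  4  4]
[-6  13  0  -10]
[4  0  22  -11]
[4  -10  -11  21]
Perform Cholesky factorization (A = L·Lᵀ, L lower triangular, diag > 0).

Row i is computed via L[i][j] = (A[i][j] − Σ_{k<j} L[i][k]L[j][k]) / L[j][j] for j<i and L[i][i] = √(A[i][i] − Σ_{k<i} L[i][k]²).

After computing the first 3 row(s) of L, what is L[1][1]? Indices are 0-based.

L[1][1] = 2

Step 1: L[0][0] = √(4) = 2.
  L[1][0] = (-6) / L[0][0] = -3.
Step 2: L[1][1] = √(4) = 2.
  L[2][0] = (4) / L[0][0] = 2.
  L[2][1] = (6) / L[1][1] = 3.
Step 3: L[2][2] = √(9) = 3.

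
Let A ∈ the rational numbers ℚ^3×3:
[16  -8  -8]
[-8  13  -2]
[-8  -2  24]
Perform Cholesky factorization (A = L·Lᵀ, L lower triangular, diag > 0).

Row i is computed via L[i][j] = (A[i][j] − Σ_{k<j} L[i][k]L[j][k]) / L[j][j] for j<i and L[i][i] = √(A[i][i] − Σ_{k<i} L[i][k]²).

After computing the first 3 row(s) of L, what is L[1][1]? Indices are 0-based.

L[1][1] = 3

Step 1: L[0][0] = √(16) = 4.
  L[1][0] = (-8) / L[0][0] = -2.
Step 2: L[1][1] = √(9) = 3.
  L[2][0] = (-8) / L[0][0] = -2.
  L[2][1] = (-6) / L[1][1] = -2.
Step 3: L[2][2] = √(16) = 4.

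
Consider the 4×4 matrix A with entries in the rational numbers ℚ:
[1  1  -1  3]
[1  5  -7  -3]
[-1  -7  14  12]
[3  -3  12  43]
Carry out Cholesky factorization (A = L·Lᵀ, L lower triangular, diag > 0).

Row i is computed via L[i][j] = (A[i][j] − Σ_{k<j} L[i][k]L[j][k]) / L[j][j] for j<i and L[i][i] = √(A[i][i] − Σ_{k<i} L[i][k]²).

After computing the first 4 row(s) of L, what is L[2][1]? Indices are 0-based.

Step 1: L[0][0] = √(1) = 1.
  L[1][0] = (1) / L[0][0] = 1.
Step 2: L[1][1] = √(4) = 2.
  L[2][0] = (-1) / L[0][0] = -1.
  L[2][1] = (-6) / L[1][1] = -3.
Step 3: L[2][2] = √(4) = 2.
  L[3][0] = (3) / L[0][0] = 3.
  L[3][1] = (-6) / L[1][1] = -3.
  L[3][2] = (6) / L[2][2] = 3.
Step 4: L[3][3] = √(16) = 4.

L[2][1] = -3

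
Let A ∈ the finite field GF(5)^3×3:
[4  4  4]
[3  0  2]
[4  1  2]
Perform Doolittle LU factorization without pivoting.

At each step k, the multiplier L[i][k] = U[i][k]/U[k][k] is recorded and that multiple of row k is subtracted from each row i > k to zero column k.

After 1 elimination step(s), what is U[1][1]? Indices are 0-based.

[col 0] pivot 4
  R1 -= 2*R0 → (0, 2, 4)  (L[1][0] := 2)
  R2 -= 1*R0 → (0, 2, 3)  (L[2][0] := 1)

U[1][1] = 2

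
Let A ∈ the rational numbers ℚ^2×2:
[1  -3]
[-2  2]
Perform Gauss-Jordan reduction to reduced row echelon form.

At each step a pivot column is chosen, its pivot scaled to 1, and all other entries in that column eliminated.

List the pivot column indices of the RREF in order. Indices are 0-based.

pivot(0,0)=1: scale R0 → (1, -3)
  clear (1,0): R1 −= (-2)R0 → (0, -4)
pivot(1,1)=-4: scale R1 → (0, 1)
  clear (0,1): R0 −= (-3)R1 → (1, 0)

pivot columns: 0, 1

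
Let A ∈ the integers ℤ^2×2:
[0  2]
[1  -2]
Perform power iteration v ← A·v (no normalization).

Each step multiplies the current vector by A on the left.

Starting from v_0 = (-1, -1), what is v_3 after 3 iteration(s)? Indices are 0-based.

v_3 = (-8, 10)

v_0 = (-1, -1).
v_1 = A·v_0 = (-2, 1).
v_2 = A·v_1 = (2, -4).
v_3 = A·v_2 = (-8, 10).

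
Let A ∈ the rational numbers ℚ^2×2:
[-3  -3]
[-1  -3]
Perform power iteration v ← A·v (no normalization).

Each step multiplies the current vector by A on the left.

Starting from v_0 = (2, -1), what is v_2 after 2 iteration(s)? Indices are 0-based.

v_2 = (6, 0)

v_0 = (2, -1).
v_1 = A·v_0 = (-3, 1).
v_2 = A·v_1 = (6, 0).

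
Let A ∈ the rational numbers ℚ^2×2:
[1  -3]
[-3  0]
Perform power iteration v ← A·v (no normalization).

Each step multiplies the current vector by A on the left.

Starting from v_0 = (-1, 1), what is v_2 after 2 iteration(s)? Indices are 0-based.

v_0 = (-1, 1).
v_1 = A·v_0 = (-4, 3).
v_2 = A·v_1 = (-13, 12).

v_2 = (-13, 12)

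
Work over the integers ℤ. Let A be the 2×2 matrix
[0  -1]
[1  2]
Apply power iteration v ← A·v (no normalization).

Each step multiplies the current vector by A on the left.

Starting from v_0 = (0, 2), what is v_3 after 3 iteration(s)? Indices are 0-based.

v_0 = (0, 2).
v_1 = A·v_0 = (-2, 4).
v_2 = A·v_1 = (-4, 6).
v_3 = A·v_2 = (-6, 8).

v_3 = (-6, 8)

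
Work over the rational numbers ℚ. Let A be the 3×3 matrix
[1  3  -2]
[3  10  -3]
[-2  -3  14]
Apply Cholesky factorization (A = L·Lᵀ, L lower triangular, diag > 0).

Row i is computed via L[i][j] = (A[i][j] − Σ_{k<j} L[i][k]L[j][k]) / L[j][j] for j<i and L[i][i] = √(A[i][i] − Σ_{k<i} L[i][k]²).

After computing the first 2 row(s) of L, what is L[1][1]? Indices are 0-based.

Step 1: L[0][0] = √(1) = 1.
  L[1][0] = (3) / L[0][0] = 3.
Step 2: L[1][1] = √(1) = 1.

L[1][1] = 1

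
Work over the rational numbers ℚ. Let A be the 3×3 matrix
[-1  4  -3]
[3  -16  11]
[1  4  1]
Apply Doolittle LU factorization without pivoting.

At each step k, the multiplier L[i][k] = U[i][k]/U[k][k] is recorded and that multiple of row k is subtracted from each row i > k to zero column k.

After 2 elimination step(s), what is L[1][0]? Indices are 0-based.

[col 0] pivot -1
  R1 -= -3*R0 → (0, -4, 2)  (L[1][0] := -3)
  R2 -= -1*R0 → (0, 8, -2)  (L[2][0] := -1)
[col 1] pivot -4
  R2 -= -2*R1 → (0, 0, 2)  (L[2][1] := -2)

L[1][0] = -3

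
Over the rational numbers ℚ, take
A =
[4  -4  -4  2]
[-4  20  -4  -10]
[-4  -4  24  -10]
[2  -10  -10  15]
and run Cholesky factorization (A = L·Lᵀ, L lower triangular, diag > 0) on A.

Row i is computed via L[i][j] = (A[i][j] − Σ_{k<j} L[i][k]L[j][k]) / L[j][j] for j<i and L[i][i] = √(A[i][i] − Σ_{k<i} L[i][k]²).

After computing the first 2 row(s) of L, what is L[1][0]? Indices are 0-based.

Step 1: L[0][0] = √(4) = 2.
  L[1][0] = (-4) / L[0][0] = -2.
Step 2: L[1][1] = √(16) = 4.

L[1][0] = -2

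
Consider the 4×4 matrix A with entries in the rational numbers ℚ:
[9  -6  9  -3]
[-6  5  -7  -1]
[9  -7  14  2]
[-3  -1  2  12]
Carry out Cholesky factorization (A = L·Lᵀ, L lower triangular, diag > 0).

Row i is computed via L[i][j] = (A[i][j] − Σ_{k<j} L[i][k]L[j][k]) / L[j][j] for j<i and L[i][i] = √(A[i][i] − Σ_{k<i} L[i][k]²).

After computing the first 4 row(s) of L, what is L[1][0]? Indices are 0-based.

Step 1: L[0][0] = √(9) = 3.
  L[1][0] = (-6) / L[0][0] = -2.
Step 2: L[1][1] = √(1) = 1.
  L[2][0] = (9) / L[0][0] = 3.
  L[2][1] = (-1) / L[1][1] = -1.
Step 3: L[2][2] = √(4) = 2.
  L[3][0] = (-3) / L[0][0] = -1.
  L[3][1] = (-3) / L[1][1] = -3.
  L[3][2] = (2) / L[2][2] = 1.
Step 4: L[3][3] = √(1) = 1.

L[1][0] = -2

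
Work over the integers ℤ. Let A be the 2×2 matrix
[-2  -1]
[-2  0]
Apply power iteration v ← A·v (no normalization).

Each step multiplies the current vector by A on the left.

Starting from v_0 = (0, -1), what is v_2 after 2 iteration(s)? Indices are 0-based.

v_2 = (-2, -2)

v_0 = (0, -1).
v_1 = A·v_0 = (1, 0).
v_2 = A·v_1 = (-2, -2).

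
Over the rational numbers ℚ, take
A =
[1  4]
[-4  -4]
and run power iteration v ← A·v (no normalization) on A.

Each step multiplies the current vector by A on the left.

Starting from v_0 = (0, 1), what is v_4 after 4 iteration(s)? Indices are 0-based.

v_4 = (180, -144)

v_0 = (0, 1).
v_1 = A·v_0 = (4, -4).
v_2 = A·v_1 = (-12, 0).
v_3 = A·v_2 = (-12, 48).
v_4 = A·v_3 = (180, -144).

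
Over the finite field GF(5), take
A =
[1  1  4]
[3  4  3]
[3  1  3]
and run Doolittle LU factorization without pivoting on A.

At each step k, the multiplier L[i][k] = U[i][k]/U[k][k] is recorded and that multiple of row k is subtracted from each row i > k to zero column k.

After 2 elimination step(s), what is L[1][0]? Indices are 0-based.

L[1][0] = 3

k=0: U[0][0]=1
  eliminate (1,0): mult=3, new row 1: (0, 1, 1); set L[1][0]=3
  eliminate (2,0): mult=3, new row 2: (0, 3, 1); set L[2][0]=3
k=1: U[1][1]=1
  eliminate (2,1): mult=3, new row 2: (0, 0, 3); set L[2][1]=3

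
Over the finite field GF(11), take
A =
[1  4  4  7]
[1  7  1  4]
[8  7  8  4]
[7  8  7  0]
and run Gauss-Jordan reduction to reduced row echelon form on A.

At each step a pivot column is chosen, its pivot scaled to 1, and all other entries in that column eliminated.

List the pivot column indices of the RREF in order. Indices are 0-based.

[1] R0 /= 1  ⇒  (1, 4, 4, 7)
     R1 -= 1·R0  ⇒  (0, 3, 8, 8)
     R2 -= 8·R0  ⇒  (0, 8, 9, 3)
     R3 -= 7·R0  ⇒  (0, 2, 1, 6)
[2] R1 /= 3  ⇒  (0, 1, 10, 10)
     R0 -= 4·R1  ⇒  (1, 0, 8, 0)
     R2 -= 8·R1  ⇒  (0, 0, 6, 0)
     R3 -= 2·R1  ⇒  (0, 0, 3, 8)
[3] R2 /= 6  ⇒  (0, 0, 1, 0)
     R0 -= 8·R2  ⇒  (1, 0, 0, 0)
     R1 -= 10·R2  ⇒  (0, 1, 0, 10)
     R3 -= 3·R2  ⇒  (0, 0, 0, 8)
[4] R3 /= 8  ⇒  (0, 0, 0, 1)
     R1 -= 10·R3  ⇒  (0, 1, 0, 0)

pivot columns: 0, 1, 2, 3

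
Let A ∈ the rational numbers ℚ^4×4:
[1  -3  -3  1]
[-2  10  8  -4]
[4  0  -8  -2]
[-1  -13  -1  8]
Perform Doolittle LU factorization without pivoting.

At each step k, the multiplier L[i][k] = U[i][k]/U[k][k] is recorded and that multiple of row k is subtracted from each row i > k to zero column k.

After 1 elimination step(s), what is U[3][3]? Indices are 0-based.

[col 0] pivot 1
  R1 -= -2*R0 → (0, 4, 2, -2)  (L[1][0] := -2)
  R2 -= 4*R0 → (0, 12, 4, -6)  (L[2][0] := 4)
  R3 -= -1*R0 → (0, -16, -4, 9)  (L[3][0] := -1)

U[3][3] = 9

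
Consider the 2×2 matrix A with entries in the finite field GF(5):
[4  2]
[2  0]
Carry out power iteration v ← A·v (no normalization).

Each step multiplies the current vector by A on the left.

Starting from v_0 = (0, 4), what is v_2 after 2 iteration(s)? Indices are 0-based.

v_2 = (2, 1)

v_0 = (0, 4).
v_1 = A·v_0 = (3, 0).
v_2 = A·v_1 = (2, 1).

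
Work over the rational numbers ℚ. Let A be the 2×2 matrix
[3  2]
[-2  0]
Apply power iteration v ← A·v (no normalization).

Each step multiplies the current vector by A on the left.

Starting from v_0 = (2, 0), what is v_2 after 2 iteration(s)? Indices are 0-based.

v_0 = (2, 0).
v_1 = A·v_0 = (6, -4).
v_2 = A·v_1 = (10, -12).

v_2 = (10, -12)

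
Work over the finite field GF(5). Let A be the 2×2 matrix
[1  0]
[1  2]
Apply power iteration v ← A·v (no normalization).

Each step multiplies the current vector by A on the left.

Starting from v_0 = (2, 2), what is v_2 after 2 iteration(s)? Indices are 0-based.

v_2 = (2, 4)

v_0 = (2, 2).
v_1 = A·v_0 = (2, 1).
v_2 = A·v_1 = (2, 4).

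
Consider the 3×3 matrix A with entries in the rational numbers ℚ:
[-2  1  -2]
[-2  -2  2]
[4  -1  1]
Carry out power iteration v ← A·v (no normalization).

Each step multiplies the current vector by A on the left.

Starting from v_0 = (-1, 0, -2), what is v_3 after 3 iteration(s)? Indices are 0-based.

v_3 = (-56, 84, 32)

v_0 = (-1, 0, -2).
v_1 = A·v_0 = (6, -2, -6).
v_2 = A·v_1 = (-2, -20, 20).
v_3 = A·v_2 = (-56, 84, 32).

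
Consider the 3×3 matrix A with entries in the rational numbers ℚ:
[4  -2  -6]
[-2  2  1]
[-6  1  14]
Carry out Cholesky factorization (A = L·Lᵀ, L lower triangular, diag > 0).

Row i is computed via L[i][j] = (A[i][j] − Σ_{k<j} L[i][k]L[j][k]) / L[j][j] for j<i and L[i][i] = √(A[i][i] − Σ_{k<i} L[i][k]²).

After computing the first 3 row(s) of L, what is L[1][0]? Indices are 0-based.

Step 1: L[0][0] = √(4) = 2.
  L[1][0] = (-2) / L[0][0] = -1.
Step 2: L[1][1] = √(1) = 1.
  L[2][0] = (-6) / L[0][0] = -3.
  L[2][1] = (-2) / L[1][1] = -2.
Step 3: L[2][2] = √(1) = 1.

L[1][0] = -1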